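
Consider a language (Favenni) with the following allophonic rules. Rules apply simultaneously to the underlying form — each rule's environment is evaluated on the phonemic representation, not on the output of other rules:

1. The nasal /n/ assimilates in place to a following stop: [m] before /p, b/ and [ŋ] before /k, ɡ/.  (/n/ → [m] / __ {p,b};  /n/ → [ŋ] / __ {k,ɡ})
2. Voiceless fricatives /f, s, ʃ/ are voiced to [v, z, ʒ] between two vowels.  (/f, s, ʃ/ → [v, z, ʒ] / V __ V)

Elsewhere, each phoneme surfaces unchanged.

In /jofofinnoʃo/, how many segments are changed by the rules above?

Segments that undergo a rule: /f/ → [v] (rule 2); /f/ → [v] (rule 2); /ʃ/ → [ʒ] (rule 2).
All other segments surface unchanged.

3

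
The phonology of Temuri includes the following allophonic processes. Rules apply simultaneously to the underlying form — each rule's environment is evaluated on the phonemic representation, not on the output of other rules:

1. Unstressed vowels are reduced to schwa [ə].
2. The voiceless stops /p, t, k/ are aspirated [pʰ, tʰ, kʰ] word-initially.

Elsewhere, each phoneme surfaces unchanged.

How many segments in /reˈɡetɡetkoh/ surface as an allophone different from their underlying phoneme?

Segments that undergo a rule: /e/ → [ə] (rule 1); /e/ → [ə] (rule 1); /o/ → [ə] (rule 1).
All other segments surface unchanged.

3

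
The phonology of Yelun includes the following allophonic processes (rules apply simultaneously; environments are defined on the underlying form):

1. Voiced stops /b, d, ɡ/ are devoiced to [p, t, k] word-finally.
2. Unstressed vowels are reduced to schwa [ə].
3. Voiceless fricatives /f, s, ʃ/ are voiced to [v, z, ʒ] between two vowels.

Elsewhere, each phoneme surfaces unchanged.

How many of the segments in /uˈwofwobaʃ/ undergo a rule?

3

Segments that undergo a rule: /u/ → [ə] (rule 2); /o/ → [ə] (rule 2); /a/ → [ə] (rule 2).
All other segments surface unchanged.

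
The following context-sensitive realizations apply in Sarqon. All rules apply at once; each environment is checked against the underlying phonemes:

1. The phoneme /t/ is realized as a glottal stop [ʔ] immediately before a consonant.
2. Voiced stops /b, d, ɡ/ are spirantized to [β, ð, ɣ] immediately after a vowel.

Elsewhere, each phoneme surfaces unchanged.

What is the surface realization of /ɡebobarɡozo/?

/ɡ/ (word-initial): rule 2 targets it, but not immediately after a vowel → unchanged [ɡ].
/e/ (between /ɡ/ and /b/) is unaffected → [e].
/b/ — between /e/ and /o/, immediately after a vowel — surfaces as [β] (rule 2).
/o/ (between /b/ and /b/) is unaffected → [o].
/b/ (between /o/ and /a/) occurs immediately after a vowel → [β] by rule 2.
/a/ (between /b/ and /r/) is unaffected → [a].
/r/ (between /a/ and /ɡ/): no rule targets it → [r].
/ɡ/ — between /r/ and /o/; rule 2 does not apply here → [ɡ].
/o/ (between /ɡ/ and /z/) is unaffected → [o].
/z/ — not in any rule's target class → [z].
/o/ stays [o].

[ɡeβoβarɡozo]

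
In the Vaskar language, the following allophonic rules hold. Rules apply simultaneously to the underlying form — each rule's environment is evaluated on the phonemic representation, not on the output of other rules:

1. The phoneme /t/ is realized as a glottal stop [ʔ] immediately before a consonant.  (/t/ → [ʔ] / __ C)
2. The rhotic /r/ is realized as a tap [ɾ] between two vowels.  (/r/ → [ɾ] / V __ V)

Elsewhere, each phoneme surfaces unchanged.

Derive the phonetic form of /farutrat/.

/f/ (word-initial) is unaffected → [f].
/a/ stays [a].
/r/ — between /a/ and /u/, between two vowels — surfaces as [ɾ] (rule 2).
/u/ (between /r/ and /t/) is unaffected → [u].
Rule 1 applies to /t/ (between /u/ and /r/: immediately before a consonant) → [ʔ].
/r/ (between /t/ and /a/) fails the environment for rule 2, so it stays [r].
/a/ (between /r/ and /t/): no rule targets it → [a].
/t/ (word-final) fails the environment for rule 1, so it stays [t].

[faɾuʔrat]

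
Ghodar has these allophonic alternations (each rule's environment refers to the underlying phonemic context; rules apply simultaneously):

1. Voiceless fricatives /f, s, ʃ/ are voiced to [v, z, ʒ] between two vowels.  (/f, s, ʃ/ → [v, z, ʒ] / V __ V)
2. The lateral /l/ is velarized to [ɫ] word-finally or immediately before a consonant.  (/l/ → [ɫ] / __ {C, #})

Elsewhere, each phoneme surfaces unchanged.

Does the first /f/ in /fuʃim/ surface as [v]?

No

/f/ (word-initial) fails the environment for rule 1, so it stays [f].
The actual realization is [f], not [v].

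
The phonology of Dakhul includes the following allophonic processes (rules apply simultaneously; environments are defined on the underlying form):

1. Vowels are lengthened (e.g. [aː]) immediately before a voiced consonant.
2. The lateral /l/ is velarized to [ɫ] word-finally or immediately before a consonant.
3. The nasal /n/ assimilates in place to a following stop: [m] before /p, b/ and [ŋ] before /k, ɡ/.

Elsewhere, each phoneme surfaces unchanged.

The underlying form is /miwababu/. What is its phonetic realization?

[miːwaːbaːbu]

Rule 1 applies to /i/ (between /m/ and /w/: before a voiced consonant) → [iː].
/a/ meets the environment for rule 1 (before a voiced consonant) → [aː].
/a/ (between /b/ and /b/) occurs before a voiced consonant → [aː] by rule 1.
/u/ (word-final) is in the target of rule 1 but the environment (before a voiced consonant) is not met → [u].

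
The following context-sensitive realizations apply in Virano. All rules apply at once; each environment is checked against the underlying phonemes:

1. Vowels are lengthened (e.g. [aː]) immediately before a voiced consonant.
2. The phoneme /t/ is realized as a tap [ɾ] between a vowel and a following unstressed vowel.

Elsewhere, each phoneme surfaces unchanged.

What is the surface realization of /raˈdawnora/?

[raːˈdaːwnoːra]

Rule 1 applies to /a/ (between /r/ and /d/: before a voiced consonant) → [aː].
/a/ (between /d/ and /w/): before a voiced consonant, so rule 1 applies → [aː].
/o/ — between /n/ and /r/, before a voiced consonant — surfaces as [oː] (rule 1).
/a/ (word-final) is in the target of rule 1 but the environment (before a voiced consonant) is not met → [a].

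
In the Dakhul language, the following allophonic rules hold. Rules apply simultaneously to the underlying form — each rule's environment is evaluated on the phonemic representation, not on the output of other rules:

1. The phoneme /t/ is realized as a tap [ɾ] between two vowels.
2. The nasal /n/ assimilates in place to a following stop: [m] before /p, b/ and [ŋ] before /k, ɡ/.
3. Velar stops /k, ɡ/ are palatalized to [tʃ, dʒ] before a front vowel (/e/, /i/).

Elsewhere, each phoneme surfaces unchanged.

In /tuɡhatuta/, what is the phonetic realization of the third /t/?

Rule 1 applies to /t/ (between /u/ and /a/: between two vowels) → [ɾ].

[ɾ]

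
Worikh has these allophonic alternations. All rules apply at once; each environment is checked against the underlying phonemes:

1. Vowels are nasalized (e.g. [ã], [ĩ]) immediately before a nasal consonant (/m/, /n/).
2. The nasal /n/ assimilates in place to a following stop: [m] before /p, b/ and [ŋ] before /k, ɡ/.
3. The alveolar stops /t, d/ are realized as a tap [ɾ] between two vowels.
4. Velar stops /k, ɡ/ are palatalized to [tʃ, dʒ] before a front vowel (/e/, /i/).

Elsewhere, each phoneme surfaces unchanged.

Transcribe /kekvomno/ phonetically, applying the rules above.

/k/ meets the environment for rule 4 (before a front vowel) → [tʃ].
/e/ (between /k/ and /k/) fails the environment for rule 1, so it stays [e].
/k/ (between /e/ and /v/) fails the environment for rule 4, so it stays [k].
/o/ meets the environment for rule 1 (before a nasal consonant) → [õ].
/n/ (between /m/ and /o/) is in the target of rule 2 but the environment (before a labial or velar stop) is not met → [n].
/o/ — word-final; rule 1 does not apply here → [o].

[tʃekvõmno]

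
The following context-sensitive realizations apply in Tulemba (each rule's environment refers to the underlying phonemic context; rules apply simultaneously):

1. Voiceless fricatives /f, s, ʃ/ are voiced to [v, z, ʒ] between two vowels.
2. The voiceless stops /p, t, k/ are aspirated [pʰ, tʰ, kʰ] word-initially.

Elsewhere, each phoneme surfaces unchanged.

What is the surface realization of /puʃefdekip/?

[pʰuʒefdekip]

/p/ — word-initial, word-initially — surfaces as [pʰ] (rule 2).
/ʃ/ (between /u/ and /e/) occurs between two vowels → [ʒ] by rule 1.
/f/ (between /e/ and /d/) fails the environment for rule 1, so it stays [f].
/k/ (between /e/ and /i/) is in the target of rule 2 but the environment (word-initially) is not met → [k].
/p/ (word-final): rule 2 targets it, but not word-initially → unchanged [p].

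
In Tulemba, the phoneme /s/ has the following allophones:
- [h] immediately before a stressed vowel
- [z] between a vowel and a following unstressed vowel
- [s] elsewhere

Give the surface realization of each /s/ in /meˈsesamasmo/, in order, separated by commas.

[h], [z], [s]

Occurrence 1 (position 3): immediately before a stressed vowel → [h].
Occurrence 2 (position 5): between a vowel and a following unstressed vowel → [z].
Occurrence 3 (position 9): no conditioning environment matches → elsewhere allophone [s].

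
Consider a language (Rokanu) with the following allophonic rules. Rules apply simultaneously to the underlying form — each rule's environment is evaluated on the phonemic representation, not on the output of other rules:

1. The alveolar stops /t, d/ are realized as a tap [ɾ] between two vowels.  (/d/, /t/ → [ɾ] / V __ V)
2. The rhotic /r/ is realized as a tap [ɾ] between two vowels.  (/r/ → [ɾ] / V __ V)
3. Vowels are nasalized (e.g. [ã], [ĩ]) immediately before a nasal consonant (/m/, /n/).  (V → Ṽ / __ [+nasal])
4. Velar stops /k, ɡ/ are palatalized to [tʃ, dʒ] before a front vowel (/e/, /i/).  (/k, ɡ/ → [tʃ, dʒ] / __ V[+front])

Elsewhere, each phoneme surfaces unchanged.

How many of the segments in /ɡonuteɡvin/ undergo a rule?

Segments that undergo a rule: /o/ → [õ] (rule 3); /t/ → [ɾ] (rule 1); /i/ → [ĩ] (rule 3).
All other segments surface unchanged.

3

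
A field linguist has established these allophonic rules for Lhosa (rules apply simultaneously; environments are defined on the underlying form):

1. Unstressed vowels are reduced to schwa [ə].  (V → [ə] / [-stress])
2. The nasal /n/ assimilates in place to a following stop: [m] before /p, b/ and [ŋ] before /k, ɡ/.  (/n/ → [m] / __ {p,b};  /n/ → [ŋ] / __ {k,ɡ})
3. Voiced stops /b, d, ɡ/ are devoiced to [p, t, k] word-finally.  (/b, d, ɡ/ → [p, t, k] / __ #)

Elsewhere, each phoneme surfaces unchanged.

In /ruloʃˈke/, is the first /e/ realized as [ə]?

No

/e/ (word-final) is in the target of rule 1 but the environment (in an unstressed syllable) is not met → [e].
The actual realization is [e], not [ə].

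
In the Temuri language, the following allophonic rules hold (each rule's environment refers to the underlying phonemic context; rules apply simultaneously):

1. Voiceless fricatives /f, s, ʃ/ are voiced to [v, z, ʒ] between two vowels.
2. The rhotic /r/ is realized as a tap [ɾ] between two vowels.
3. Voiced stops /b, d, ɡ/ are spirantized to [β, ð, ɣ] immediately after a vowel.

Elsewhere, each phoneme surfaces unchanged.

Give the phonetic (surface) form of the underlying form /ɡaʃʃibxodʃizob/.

/ɡ/ (word-initial) fails the environment for rule 3, so it stays [ɡ].
/a/ — not in any rule's target class → [a].
/ʃ/ (between /a/ and /ʃ/) is in the target of rule 1 but the environment (between two vowels) is not met → [ʃ].
/ʃ/ (between /ʃ/ and /i/) is in the target of rule 1 but the environment (between two vowels) is not met → [ʃ].
/i/ (between /ʃ/ and /b/): no rule targets it → [i].
/b/ (between /i/ and /x/): immediately after a vowel, so rule 3 applies → [β].
/x/ — not in any rule's target class → [x].
/o/ stays [o].
/d/ — between /o/ and /ʃ/, immediately after a vowel — surfaces as [ð] (rule 3).
/ʃ/ — between /d/ and /i/; rule 1 does not apply here → [ʃ].
/i/ (between /ʃ/ and /z/) is unaffected → [i].
/z/ — not in any rule's target class → [z].
/o/ (between /z/ and /b/): no rule targets it → [o].
/b/ (word-final): immediately after a vowel, so rule 3 applies → [β].

[ɡaʃʃiβxoðʃizoβ]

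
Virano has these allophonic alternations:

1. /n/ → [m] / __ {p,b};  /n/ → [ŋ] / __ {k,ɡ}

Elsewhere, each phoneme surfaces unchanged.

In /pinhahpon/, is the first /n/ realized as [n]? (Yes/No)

/n/ (between /i/ and /h/): rule 1 targets it, but not before a labial or velar stop → unchanged [n].
The actual realization is [n], which matches [n].

Yes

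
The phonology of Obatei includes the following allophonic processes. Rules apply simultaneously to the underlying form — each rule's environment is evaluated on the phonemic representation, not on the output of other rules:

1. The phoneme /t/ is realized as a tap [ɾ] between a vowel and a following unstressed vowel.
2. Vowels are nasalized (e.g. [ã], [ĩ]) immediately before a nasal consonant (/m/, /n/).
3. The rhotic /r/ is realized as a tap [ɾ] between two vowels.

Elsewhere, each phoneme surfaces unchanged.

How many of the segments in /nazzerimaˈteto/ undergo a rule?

3

Segments that undergo a rule: /r/ → [ɾ] (rule 3); /i/ → [ĩ] (rule 2); /t/ → [ɾ] (rule 1).
All other segments surface unchanged.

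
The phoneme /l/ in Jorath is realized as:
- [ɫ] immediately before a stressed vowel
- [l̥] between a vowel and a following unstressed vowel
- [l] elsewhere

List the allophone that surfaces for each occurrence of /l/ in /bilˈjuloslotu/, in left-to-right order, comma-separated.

[l], [l̥], [l]

Occurrence 1 (position 3): no conditioning environment matches → elsewhere allophone [l].
Occurrence 2 (position 6): between a vowel and a following unstressed vowel → [l̥].
Occurrence 3 (position 9): no conditioning environment matches → elsewhere allophone [l].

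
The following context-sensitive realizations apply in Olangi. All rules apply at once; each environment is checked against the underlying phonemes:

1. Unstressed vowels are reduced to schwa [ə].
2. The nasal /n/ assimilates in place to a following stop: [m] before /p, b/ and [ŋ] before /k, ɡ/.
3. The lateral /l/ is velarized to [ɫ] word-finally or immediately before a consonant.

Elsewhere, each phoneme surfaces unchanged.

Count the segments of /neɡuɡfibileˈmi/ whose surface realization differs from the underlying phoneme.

5

Segments that undergo a rule: /e/ → [ə] (rule 1); /u/ → [ə] (rule 1); /i/ → [ə] (rule 1); /i/ → [ə] (rule 1); /e/ → [ə] (rule 1).
All other segments surface unchanged.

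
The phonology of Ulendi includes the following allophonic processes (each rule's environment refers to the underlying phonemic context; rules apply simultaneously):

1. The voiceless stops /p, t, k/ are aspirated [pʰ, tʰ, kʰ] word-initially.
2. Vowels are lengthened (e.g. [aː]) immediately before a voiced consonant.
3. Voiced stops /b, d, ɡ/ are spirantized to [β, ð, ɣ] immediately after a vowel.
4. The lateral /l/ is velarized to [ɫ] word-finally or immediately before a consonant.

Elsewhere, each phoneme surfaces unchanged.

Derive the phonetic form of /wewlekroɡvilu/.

[weːwlekroːɣviːlu]

/w/ — not in any rule's target class → [w].
/e/ — between /w/ and /w/, before a voiced consonant — surfaces as [eː] (rule 2).
/w/ (between /e/ and /l/): no rule targets it → [w].
/l/ — between /w/ and /e/; rule 4 does not apply here → [l].
/e/ (between /l/ and /k/) fails the environment for rule 2, so it stays [e].
/k/ (between /e/ and /r/): rule 1 targets it, but not word-initially → unchanged [k].
/r/ — not in any rule's target class → [r].
/o/ (between /r/ and /ɡ/): before a voiced consonant, so rule 2 applies → [oː].
Rule 3 applies to /ɡ/ (between /o/ and /v/: immediately after a vowel) → [ɣ].
/v/ — not in any rule's target class → [v].
/i/ (between /v/ and /l/) occurs before a voiced consonant → [iː] by rule 2.
/l/ (between /i/ and /u/) is in the target of rule 4 but the environment (word-finally or immediately before a consonant) is not met → [l].
/u/ (word-final) is in the target of rule 2 but the environment (before a voiced consonant) is not met → [u].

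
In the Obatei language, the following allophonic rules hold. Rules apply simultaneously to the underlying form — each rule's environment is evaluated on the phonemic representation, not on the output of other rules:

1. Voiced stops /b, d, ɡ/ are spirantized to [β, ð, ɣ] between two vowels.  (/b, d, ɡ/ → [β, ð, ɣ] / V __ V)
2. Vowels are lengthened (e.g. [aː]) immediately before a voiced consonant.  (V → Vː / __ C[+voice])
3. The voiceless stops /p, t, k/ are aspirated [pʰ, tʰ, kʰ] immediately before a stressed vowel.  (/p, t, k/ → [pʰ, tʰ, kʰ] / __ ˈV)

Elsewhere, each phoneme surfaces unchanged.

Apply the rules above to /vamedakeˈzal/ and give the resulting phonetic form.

[vaːmeːðakeːˈzaːl]

/v/ (word-initial) is unaffected → [v].
/a/ meets the environment for rule 2 (before a voiced consonant) → [aː].
/m/ (between /a/ and /e/): no rule targets it → [m].
Rule 2 applies to /e/ (between /m/ and /d/: before a voiced consonant) → [eː].
/d/ — between /e/ and /a/, between two vowels — surfaces as [ð] (rule 1).
/a/ (between /d/ and /k/) is in the target of rule 2 but the environment (before a voiced consonant) is not met → [a].
/k/ (between /a/ and /e/): rule 3 targets it, but not immediately before a stressed vowel → unchanged [k].
/e/ — between /k/ and /z/, before a voiced consonant — surfaces as [eː] (rule 2).
/z/ stays [z].
/a/ — between /z/ and /l/, before a voiced consonant — surfaces as [aː] (rule 2).
/l/ (word-final) is unaffected → [l].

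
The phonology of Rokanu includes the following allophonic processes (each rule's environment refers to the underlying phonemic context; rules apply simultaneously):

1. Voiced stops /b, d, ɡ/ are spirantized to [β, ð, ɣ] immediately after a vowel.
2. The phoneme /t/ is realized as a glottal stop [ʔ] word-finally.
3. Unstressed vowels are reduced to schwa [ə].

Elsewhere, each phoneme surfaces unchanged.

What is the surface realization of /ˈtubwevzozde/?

/t/ (word-initial) is in the target of rule 2 but the environment (word-finally) is not met → [t].
/u/ (between /t/ and /b/) is in the target of rule 3 but the environment (in an unstressed syllable) is not met → [u].
/b/ (between /u/ and /w/): immediately after a vowel, so rule 1 applies → [β].
/w/ (between /b/ and /e/): no rule targets it → [w].
/e/ meets the environment for rule 3 (in an unstressed syllable) → [ə].
/v/ stays [v].
/z/ stays [z].
/o/ (between /z/ and /z/) occurs in an unstressed syllable → [ə] by rule 3.
/z/ — not in any rule's target class → [z].
/d/ (between /z/ and /e/) fails the environment for rule 1, so it stays [d].
/e/ (word-final) occurs in an unstressed syllable → [ə] by rule 3.

[ˈtuβwəvzəzdə]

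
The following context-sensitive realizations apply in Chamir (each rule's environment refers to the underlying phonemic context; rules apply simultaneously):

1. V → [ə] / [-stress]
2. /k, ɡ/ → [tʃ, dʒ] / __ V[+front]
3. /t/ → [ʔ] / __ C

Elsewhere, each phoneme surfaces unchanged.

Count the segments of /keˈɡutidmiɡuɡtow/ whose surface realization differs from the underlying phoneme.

Segments that undergo a rule: /k/ → [tʃ] (rule 2); /e/ → [ə] (rule 1); /i/ → [ə] (rule 1); /i/ → [ə] (rule 1); /u/ → [ə] (rule 1); /o/ → [ə] (rule 1).
All other segments surface unchanged.

6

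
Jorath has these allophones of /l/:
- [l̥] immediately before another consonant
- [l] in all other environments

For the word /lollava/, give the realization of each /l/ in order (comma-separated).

[l], [l̥], [l]

Occurrence 1 (position 1): no conditioning environment matches → elsewhere allophone [l].
Occurrence 2 (position 3): immediately before another consonant → [l̥].
Occurrence 3 (position 4): no conditioning environment matches → elsewhere allophone [l].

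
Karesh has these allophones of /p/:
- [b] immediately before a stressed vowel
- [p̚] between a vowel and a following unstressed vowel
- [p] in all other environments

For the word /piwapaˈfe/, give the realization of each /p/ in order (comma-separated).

Occurrence 1 (position 1): no conditioning environment matches → elsewhere allophone [p].
Occurrence 2 (position 5): between a vowel and a following unstressed vowel → [p̚].

[p], [p̚]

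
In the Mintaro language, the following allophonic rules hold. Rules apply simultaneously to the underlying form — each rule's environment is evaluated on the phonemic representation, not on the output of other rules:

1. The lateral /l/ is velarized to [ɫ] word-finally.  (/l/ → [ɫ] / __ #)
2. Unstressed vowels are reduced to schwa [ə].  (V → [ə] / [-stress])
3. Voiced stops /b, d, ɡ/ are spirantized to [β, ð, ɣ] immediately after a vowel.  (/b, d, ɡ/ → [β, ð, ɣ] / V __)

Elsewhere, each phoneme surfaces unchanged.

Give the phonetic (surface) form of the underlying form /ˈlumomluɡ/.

[ˈluməmləɣ]

/l/ (word-initial) is in the target of rule 1 but the environment (word-finally) is not met → [l].
/u/ (between /l/ and /m/) fails the environment for rule 2, so it stays [u].
/m/ (between /u/ and /o/): no rule targets it → [m].
/o/ (between /m/ and /m/): in an unstressed syllable, so rule 2 applies → [ə].
/m/ — not in any rule's target class → [m].
/l/ — between /m/ and /u/; rule 1 does not apply here → [l].
/u/ (between /l/ and /ɡ/) occurs in an unstressed syllable → [ə] by rule 2.
Rule 3 applies to /ɡ/ (word-final: immediately after a vowel) → [ɣ].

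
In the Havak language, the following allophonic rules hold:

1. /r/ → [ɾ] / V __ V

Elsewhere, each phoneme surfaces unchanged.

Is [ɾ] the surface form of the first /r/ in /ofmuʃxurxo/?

/r/ (between /u/ and /x/) fails the environment for rule 1, so it stays [r].
The actual realization is [r], not [ɾ].

No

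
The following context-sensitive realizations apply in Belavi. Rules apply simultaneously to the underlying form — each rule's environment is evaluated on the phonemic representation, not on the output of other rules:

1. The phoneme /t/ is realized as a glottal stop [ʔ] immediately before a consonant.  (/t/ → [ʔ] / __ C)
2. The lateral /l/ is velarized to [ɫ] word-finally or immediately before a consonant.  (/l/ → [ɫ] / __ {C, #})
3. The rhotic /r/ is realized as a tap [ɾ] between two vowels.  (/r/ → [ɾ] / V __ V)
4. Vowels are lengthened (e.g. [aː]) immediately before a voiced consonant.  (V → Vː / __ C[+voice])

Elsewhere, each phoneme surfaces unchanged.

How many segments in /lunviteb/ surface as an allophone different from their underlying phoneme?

Segments that undergo a rule: /u/ → [uː] (rule 4); /e/ → [eː] (rule 4).
All other segments surface unchanged.

2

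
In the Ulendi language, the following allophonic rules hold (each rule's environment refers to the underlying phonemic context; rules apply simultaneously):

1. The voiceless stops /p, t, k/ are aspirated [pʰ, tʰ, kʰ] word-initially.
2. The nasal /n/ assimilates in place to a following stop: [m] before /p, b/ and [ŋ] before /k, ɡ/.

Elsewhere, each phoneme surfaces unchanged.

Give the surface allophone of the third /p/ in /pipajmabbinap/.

[p]

/p/ — word-final; rule 1 does not apply here → [p].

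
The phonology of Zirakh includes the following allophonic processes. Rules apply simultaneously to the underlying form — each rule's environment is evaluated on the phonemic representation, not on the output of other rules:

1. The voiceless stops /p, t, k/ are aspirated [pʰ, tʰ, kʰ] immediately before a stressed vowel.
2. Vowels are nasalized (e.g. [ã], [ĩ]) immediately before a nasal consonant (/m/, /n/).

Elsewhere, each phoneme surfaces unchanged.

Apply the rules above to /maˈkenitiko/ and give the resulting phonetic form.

[maˈkʰẽnitiko]

/m/ — not in any rule's target class → [m].
/a/ (between /m/ and /k/): rule 2 targets it, but not before a nasal consonant → unchanged [a].
/k/ (between /a/ and /e/): immediately before a stressed vowel, so rule 1 applies → [kʰ].
/e/ (between /k/ and /n/) occurs before a nasal consonant → [ẽ] by rule 2.
/n/ — not in any rule's target class → [n].
/i/ — between /n/ and /t/; rule 2 does not apply here → [i].
/t/ (between /i/ and /i/): rule 1 targets it, but not immediately before a stressed vowel → unchanged [t].
/i/ (between /t/ and /k/) fails the environment for rule 2, so it stays [i].
/k/ (between /i/ and /o/): rule 1 targets it, but not immediately before a stressed vowel → unchanged [k].
/o/ (word-final): rule 2 targets it, but not before a nasal consonant → unchanged [o].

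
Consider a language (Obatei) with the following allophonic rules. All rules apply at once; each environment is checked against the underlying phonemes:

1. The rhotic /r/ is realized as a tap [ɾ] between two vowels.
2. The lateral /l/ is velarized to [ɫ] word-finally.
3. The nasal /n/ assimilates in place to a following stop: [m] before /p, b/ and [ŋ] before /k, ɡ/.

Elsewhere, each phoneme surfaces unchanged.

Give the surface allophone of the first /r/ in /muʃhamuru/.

[ɾ]

/r/ meets the environment for rule 1 (between two vowels) → [ɾ].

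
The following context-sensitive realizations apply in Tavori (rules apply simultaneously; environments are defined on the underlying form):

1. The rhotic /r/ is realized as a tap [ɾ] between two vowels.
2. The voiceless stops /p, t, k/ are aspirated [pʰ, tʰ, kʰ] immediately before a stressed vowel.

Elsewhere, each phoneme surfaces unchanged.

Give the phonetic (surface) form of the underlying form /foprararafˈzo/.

[fopraɾaɾafˈzo]

/p/ — between /o/ and /r/; rule 2 does not apply here → [p].
/r/ (between /p/ and /a/): rule 1 targets it, but not between two vowels → unchanged [r].
/r/ (between /a/ and /a/): between two vowels, so rule 1 applies → [ɾ].
/r/ (between /a/ and /a/) occurs between two vowels → [ɾ] by rule 1.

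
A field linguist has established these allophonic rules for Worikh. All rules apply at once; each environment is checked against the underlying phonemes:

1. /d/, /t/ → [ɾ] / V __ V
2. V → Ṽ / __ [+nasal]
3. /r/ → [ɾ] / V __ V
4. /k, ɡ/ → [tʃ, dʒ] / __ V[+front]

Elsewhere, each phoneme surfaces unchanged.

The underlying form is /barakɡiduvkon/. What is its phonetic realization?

[baɾakdʒiɾuvkõn]

/b/ (word-initial): no rule targets it → [b].
/a/ (between /b/ and /r/) fails the environment for rule 2, so it stays [a].
/r/ — between /a/ and /a/, between two vowels — surfaces as [ɾ] (rule 3).
/a/ (between /r/ and /k/) is in the target of rule 2 but the environment (before a nasal consonant) is not met → [a].
/k/ (between /a/ and /ɡ/): rule 4 targets it, but not before a front vowel → unchanged [k].
/ɡ/ meets the environment for rule 4 (before a front vowel) → [dʒ].
/i/ (between /ɡ/ and /d/) is in the target of rule 2 but the environment (before a nasal consonant) is not met → [i].
/d/ meets the environment for rule 1 (between two vowels) → [ɾ].
/u/ (between /d/ and /v/) is in the target of rule 2 but the environment (before a nasal consonant) is not met → [u].
/v/ stays [v].
/k/ (between /v/ and /o/) is in the target of rule 4 but the environment (before a front vowel) is not met → [k].
/o/ (between /k/ and /n/) occurs before a nasal consonant → [õ] by rule 2.
/n/ (word-final): no rule targets it → [n].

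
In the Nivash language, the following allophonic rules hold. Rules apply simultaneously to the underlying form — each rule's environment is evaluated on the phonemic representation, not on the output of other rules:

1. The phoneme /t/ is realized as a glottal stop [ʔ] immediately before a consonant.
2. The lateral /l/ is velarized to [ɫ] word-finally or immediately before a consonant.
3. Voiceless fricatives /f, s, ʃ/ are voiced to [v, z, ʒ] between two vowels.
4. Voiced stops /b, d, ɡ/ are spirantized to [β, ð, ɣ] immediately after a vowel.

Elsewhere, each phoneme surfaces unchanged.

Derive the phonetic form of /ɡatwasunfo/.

[ɡaʔwazunfo]

/ɡ/ — word-initial; rule 4 does not apply here → [ɡ].
/a/ — not in any rule's target class → [a].
/t/ (between /a/ and /w/): immediately before a consonant, so rule 1 applies → [ʔ].
/w/ (between /t/ and /a/): no rule targets it → [w].
/a/ (between /w/ and /s/): no rule targets it → [a].
/s/ (between /a/ and /u/): between two vowels, so rule 3 applies → [z].
/u/ (between /s/ and /n/): no rule targets it → [u].
/n/ — not in any rule's target class → [n].
/f/ (between /n/ and /o/) is in the target of rule 3 but the environment (between two vowels) is not met → [f].
/o/ stays [o].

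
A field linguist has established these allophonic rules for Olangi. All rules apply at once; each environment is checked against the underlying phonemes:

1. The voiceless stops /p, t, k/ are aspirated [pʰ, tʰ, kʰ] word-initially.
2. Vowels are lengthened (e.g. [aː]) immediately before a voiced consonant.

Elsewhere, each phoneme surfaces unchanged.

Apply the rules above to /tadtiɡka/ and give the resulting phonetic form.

[tʰaːdtiːɡka]

/t/ meets the environment for rule 1 (word-initially) → [tʰ].
/a/ (between /t/ and /d/): before a voiced consonant, so rule 2 applies → [aː].
/d/ — not in any rule's target class → [d].
/t/ (between /d/ and /i/) is in the target of rule 1 but the environment (word-initially) is not met → [t].
/i/ (between /t/ and /ɡ/): before a voiced consonant, so rule 2 applies → [iː].
/ɡ/ stays [ɡ].
/k/ (between /ɡ/ and /a/) fails the environment for rule 1, so it stays [k].
/a/ — word-final; rule 2 does not apply here → [a].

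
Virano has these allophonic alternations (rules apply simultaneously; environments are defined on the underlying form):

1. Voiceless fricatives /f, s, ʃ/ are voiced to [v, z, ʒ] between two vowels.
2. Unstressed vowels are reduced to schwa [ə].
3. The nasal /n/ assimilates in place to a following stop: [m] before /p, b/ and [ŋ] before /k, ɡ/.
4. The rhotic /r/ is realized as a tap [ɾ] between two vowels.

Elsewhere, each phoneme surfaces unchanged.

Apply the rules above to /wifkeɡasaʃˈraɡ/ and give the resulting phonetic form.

/i/ meets the environment for rule 2 (in an unstressed syllable) → [ə].
/f/ — between /i/ and /k/; rule 1 does not apply here → [f].
Rule 2 applies to /e/ (between /k/ and /ɡ/: in an unstressed syllable) → [ə].
/a/ (between /ɡ/ and /s/): in an unstressed syllable, so rule 2 applies → [ə].
/s/ — between /a/ and /a/, between two vowels — surfaces as [z] (rule 1).
/a/ (between /s/ and /ʃ/): in an unstressed syllable, so rule 2 applies → [ə].
/ʃ/ (between /a/ and /r/) is in the target of rule 1 but the environment (between two vowels) is not met → [ʃ].
/r/ (between /ʃ/ and /a/) fails the environment for rule 4, so it stays [r].
/a/ (between /r/ and /ɡ/) fails the environment for rule 2, so it stays [a].

[wəfkəɡəzəʃˈraɡ]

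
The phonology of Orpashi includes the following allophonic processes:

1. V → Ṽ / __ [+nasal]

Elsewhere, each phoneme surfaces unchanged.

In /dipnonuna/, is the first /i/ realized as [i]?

Yes

/i/ — between /d/ and /p/; rule 1 does not apply here → [i].
The actual realization is [i], which matches [i].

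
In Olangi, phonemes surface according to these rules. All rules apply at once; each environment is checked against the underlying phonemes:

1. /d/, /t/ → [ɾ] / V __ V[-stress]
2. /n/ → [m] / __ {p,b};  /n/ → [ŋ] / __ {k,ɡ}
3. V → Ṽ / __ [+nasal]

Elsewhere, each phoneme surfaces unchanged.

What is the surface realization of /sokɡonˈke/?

/o/ — between /s/ and /k/; rule 3 does not apply here → [o].
/o/ — between /ɡ/ and /n/, before a nasal consonant — surfaces as [õ] (rule 3).
/n/ — between /o/ and /k/, before a labial or velar stop — surfaces as [ŋ] (rule 2).
/e/ — word-final; rule 3 does not apply here → [e].

[sokɡõŋˈke]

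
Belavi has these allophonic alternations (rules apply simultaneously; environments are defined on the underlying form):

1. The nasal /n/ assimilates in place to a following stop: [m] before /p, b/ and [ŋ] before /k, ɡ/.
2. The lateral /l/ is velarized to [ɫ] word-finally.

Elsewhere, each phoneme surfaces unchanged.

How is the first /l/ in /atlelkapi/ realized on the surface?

[l]

/l/ (between /t/ and /e/) is in the target of rule 2 but the environment (word-finally) is not met → [l].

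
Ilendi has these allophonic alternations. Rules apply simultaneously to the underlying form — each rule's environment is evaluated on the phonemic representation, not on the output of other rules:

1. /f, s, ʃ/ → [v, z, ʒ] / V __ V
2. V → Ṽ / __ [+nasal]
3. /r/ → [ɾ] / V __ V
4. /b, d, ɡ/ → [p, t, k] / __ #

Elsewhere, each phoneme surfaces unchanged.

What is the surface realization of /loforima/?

/o/ (between /l/ and /f/): rule 2 targets it, but not before a nasal consonant → unchanged [o].
/f/ meets the environment for rule 1 (between two vowels) → [v].
/o/ (between /f/ and /r/) fails the environment for rule 2, so it stays [o].
/r/ (between /o/ and /i/) occurs between two vowels → [ɾ] by rule 3.
/i/ (between /r/ and /m/): before a nasal consonant, so rule 2 applies → [ĩ].
/a/ (word-final) fails the environment for rule 2, so it stays [a].

[lovoɾĩma]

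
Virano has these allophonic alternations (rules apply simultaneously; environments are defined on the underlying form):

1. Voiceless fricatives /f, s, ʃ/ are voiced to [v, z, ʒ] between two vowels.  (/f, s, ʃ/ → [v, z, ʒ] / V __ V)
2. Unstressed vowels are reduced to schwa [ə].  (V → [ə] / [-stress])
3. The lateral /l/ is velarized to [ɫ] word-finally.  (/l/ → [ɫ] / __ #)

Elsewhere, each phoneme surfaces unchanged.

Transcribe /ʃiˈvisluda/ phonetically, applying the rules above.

[ʃəˈvislədə]

/ʃ/ (word-initial): rule 1 targets it, but not between two vowels → unchanged [ʃ].
/i/ meets the environment for rule 2 (in an unstressed syllable) → [ə].
/i/ (between /v/ and /s/): rule 2 targets it, but not in an unstressed syllable → unchanged [i].
/s/ (between /i/ and /l/) fails the environment for rule 1, so it stays [s].
/l/ (between /s/ and /u/) is in the target of rule 3 but the environment (word-finally) is not met → [l].
/u/ meets the environment for rule 2 (in an unstressed syllable) → [ə].
/a/ (word-final): in an unstressed syllable, so rule 2 applies → [ə].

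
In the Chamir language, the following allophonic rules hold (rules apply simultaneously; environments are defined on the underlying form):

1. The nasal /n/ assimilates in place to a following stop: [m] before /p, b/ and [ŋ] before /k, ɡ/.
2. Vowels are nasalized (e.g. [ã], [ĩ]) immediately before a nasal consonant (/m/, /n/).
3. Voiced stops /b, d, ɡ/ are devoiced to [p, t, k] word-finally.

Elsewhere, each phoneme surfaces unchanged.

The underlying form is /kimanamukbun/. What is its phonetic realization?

/k/ (word-initial) is unaffected → [k].
/i/ meets the environment for rule 2 (before a nasal consonant) → [ĩ].
/m/ (between /i/ and /a/): no rule targets it → [m].
/a/ — between /m/ and /n/, before a nasal consonant — surfaces as [ã] (rule 2).
/n/ — between /a/ and /a/; rule 1 does not apply here → [n].
/a/ — between /n/ and /m/, before a nasal consonant — surfaces as [ã] (rule 2).
/m/ (between /a/ and /u/): no rule targets it → [m].
/u/ (between /m/ and /k/): rule 2 targets it, but not before a nasal consonant → unchanged [u].
/k/ (between /u/ and /b/) is unaffected → [k].
/b/ — between /k/ and /u/; rule 3 does not apply here → [b].
/u/ (between /b/ and /n/): before a nasal consonant, so rule 2 applies → [ũ].
/n/ (word-final) is in the target of rule 1 but the environment (before a labial or velar stop) is not met → [n].

[kĩmãnãmukbũn]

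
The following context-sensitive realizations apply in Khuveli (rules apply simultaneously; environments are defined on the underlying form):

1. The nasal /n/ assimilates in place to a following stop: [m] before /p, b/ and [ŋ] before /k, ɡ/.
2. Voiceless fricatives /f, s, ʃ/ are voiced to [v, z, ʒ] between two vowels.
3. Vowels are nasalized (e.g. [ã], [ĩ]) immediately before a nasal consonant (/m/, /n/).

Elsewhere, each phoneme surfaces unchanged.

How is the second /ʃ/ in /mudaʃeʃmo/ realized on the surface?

[ʃ]

/ʃ/ — between /e/ and /m/; rule 2 does not apply here → [ʃ].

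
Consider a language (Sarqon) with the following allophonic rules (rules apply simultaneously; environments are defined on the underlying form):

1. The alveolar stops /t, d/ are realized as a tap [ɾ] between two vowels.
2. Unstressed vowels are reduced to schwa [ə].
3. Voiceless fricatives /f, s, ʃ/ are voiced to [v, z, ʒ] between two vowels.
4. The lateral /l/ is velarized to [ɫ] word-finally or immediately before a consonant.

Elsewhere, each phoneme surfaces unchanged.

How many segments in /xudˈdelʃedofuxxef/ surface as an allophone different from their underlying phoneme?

Segments that undergo a rule: /u/ → [ə] (rule 2); /l/ → [ɫ] (rule 4); /e/ → [ə] (rule 2); /d/ → [ɾ] (rule 1); /o/ → [ə] (rule 2); /f/ → [v] (rule 3); /u/ → [ə] (rule 2); /e/ → [ə] (rule 2).
All other segments surface unchanged.

8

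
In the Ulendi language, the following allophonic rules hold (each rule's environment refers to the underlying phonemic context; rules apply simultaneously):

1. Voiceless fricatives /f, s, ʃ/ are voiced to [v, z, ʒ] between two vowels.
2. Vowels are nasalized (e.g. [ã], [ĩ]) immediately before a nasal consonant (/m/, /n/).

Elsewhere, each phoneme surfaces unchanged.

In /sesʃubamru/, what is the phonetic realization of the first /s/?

[s]

/s/ — word-initial; rule 1 does not apply here → [s].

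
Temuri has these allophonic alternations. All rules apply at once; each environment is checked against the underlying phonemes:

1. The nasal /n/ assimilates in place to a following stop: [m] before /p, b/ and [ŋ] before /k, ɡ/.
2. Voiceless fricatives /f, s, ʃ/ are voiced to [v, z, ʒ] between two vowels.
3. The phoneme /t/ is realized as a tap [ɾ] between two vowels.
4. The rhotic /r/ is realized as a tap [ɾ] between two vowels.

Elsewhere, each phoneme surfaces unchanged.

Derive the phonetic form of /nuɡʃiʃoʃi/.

/n/ (word-initial): rule 1 targets it, but not before a labial or velar stop → unchanged [n].
/ʃ/ (between /ɡ/ and /i/) is in the target of rule 2 but the environment (between two vowels) is not met → [ʃ].
/ʃ/ (between /i/ and /o/): between two vowels, so rule 2 applies → [ʒ].
/ʃ/ — between /o/ and /i/, between two vowels — surfaces as [ʒ] (rule 2).

[nuɡʃiʒoʒi]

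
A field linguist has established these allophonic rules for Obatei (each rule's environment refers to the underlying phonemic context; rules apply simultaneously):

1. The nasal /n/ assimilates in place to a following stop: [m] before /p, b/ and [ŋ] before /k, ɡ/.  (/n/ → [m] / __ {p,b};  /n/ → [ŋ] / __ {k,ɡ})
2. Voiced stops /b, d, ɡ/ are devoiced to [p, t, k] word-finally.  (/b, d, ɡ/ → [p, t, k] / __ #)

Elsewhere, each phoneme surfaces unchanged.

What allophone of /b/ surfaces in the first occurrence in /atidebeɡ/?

/b/ (between /e/ and /e/) fails the environment for rule 2, so it stays [b].

[b]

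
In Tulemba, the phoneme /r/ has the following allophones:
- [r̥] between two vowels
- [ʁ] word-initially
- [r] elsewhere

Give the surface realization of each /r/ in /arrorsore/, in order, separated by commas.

[r], [r], [r], [r̥]

Occurrence 1 (position 2): no conditioning environment matches → elsewhere allophone [r].
Occurrence 2 (position 3): no conditioning environment matches → elsewhere allophone [r].
Occurrence 3 (position 5): no conditioning environment matches → elsewhere allophone [r].
Occurrence 4 (position 8): between two vowels → [r̥].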